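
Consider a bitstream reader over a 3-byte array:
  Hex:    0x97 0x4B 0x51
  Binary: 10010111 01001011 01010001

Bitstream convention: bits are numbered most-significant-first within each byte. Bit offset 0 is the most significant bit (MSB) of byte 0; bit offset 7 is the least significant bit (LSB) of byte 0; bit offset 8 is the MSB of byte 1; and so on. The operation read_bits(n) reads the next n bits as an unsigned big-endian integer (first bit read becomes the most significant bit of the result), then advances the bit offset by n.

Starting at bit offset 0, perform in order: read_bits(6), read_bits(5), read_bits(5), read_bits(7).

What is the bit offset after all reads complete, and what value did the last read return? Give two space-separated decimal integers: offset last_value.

Answer: 23 40

Derivation:
Read 1: bits[0:6] width=6 -> value=37 (bin 100101); offset now 6 = byte 0 bit 6; 18 bits remain
Read 2: bits[6:11] width=5 -> value=26 (bin 11010); offset now 11 = byte 1 bit 3; 13 bits remain
Read 3: bits[11:16] width=5 -> value=11 (bin 01011); offset now 16 = byte 2 bit 0; 8 bits remain
Read 4: bits[16:23] width=7 -> value=40 (bin 0101000); offset now 23 = byte 2 bit 7; 1 bits remain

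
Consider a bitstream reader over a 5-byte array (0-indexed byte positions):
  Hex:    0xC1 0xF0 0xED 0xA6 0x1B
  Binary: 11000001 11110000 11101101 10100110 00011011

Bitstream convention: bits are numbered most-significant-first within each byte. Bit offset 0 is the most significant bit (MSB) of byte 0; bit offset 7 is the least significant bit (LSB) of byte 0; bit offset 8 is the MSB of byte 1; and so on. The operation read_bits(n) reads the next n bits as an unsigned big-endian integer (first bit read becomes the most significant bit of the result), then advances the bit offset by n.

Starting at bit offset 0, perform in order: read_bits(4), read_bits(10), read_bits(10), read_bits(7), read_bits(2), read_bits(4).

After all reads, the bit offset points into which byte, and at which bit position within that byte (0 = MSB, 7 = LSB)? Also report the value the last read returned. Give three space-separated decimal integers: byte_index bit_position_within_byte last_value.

Read 1: bits[0:4] width=4 -> value=12 (bin 1100); offset now 4 = byte 0 bit 4; 36 bits remain
Read 2: bits[4:14] width=10 -> value=124 (bin 0001111100); offset now 14 = byte 1 bit 6; 26 bits remain
Read 3: bits[14:24] width=10 -> value=237 (bin 0011101101); offset now 24 = byte 3 bit 0; 16 bits remain
Read 4: bits[24:31] width=7 -> value=83 (bin 1010011); offset now 31 = byte 3 bit 7; 9 bits remain
Read 5: bits[31:33] width=2 -> value=0 (bin 00); offset now 33 = byte 4 bit 1; 7 bits remain
Read 6: bits[33:37] width=4 -> value=3 (bin 0011); offset now 37 = byte 4 bit 5; 3 bits remain

Answer: 4 5 3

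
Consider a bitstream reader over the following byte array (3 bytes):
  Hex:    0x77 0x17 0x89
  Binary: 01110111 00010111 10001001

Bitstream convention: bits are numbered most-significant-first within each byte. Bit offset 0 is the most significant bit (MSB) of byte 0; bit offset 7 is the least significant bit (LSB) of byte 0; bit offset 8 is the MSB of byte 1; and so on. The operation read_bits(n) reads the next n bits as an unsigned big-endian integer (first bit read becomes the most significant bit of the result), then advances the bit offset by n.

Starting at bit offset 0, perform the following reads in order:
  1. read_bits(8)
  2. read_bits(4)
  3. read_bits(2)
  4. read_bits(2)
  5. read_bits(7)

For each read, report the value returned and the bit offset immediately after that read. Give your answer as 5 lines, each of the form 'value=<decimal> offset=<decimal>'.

Answer: value=119 offset=8
value=1 offset=12
value=1 offset=14
value=3 offset=16
value=68 offset=23

Derivation:
Read 1: bits[0:8] width=8 -> value=119 (bin 01110111); offset now 8 = byte 1 bit 0; 16 bits remain
Read 2: bits[8:12] width=4 -> value=1 (bin 0001); offset now 12 = byte 1 bit 4; 12 bits remain
Read 3: bits[12:14] width=2 -> value=1 (bin 01); offset now 14 = byte 1 bit 6; 10 bits remain
Read 4: bits[14:16] width=2 -> value=3 (bin 11); offset now 16 = byte 2 bit 0; 8 bits remain
Read 5: bits[16:23] width=7 -> value=68 (bin 1000100); offset now 23 = byte 2 bit 7; 1 bits remain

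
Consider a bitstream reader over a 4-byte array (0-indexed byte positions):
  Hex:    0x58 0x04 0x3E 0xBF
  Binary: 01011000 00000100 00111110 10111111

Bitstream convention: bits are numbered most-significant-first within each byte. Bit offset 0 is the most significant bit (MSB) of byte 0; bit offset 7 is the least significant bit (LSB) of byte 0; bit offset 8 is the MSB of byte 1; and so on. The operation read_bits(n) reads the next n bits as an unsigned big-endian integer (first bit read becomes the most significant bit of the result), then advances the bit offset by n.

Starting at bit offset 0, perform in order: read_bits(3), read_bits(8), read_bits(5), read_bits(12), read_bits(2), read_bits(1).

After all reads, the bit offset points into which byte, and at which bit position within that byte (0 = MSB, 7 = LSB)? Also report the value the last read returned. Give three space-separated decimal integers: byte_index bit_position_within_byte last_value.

Answer: 3 7 1

Derivation:
Read 1: bits[0:3] width=3 -> value=2 (bin 010); offset now 3 = byte 0 bit 3; 29 bits remain
Read 2: bits[3:11] width=8 -> value=192 (bin 11000000); offset now 11 = byte 1 bit 3; 21 bits remain
Read 3: bits[11:16] width=5 -> value=4 (bin 00100); offset now 16 = byte 2 bit 0; 16 bits remain
Read 4: bits[16:28] width=12 -> value=1003 (bin 001111101011); offset now 28 = byte 3 bit 4; 4 bits remain
Read 5: bits[28:30] width=2 -> value=3 (bin 11); offset now 30 = byte 3 bit 6; 2 bits remain
Read 6: bits[30:31] width=1 -> value=1 (bin 1); offset now 31 = byte 3 bit 7; 1 bits remain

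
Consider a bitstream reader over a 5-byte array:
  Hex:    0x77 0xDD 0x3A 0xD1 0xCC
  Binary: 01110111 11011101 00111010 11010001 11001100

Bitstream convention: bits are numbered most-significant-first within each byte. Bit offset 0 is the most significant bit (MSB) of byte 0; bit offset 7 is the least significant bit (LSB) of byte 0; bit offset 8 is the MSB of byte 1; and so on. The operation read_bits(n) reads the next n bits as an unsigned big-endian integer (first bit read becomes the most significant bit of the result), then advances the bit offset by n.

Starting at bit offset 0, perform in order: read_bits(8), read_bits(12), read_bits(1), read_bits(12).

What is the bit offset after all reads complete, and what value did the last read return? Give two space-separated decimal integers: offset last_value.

Read 1: bits[0:8] width=8 -> value=119 (bin 01110111); offset now 8 = byte 1 bit 0; 32 bits remain
Read 2: bits[8:20] width=12 -> value=3539 (bin 110111010011); offset now 20 = byte 2 bit 4; 20 bits remain
Read 3: bits[20:21] width=1 -> value=1 (bin 1); offset now 21 = byte 2 bit 5; 19 bits remain
Read 4: bits[21:33] width=12 -> value=1443 (bin 010110100011); offset now 33 = byte 4 bit 1; 7 bits remain

Answer: 33 1443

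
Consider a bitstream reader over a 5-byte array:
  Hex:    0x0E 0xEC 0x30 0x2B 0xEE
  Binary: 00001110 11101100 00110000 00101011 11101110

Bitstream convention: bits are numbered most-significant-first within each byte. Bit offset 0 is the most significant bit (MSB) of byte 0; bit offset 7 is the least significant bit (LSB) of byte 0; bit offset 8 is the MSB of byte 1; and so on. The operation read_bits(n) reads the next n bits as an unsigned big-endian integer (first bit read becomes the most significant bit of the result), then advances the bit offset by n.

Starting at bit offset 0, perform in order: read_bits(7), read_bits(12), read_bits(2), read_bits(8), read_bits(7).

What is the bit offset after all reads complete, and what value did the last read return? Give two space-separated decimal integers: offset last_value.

Answer: 36 62

Derivation:
Read 1: bits[0:7] width=7 -> value=7 (bin 0000111); offset now 7 = byte 0 bit 7; 33 bits remain
Read 2: bits[7:19] width=12 -> value=1889 (bin 011101100001); offset now 19 = byte 2 bit 3; 21 bits remain
Read 3: bits[19:21] width=2 -> value=2 (bin 10); offset now 21 = byte 2 bit 5; 19 bits remain
Read 4: bits[21:29] width=8 -> value=5 (bin 00000101); offset now 29 = byte 3 bit 5; 11 bits remain
Read 5: bits[29:36] width=7 -> value=62 (bin 0111110); offset now 36 = byte 4 bit 4; 4 bits remain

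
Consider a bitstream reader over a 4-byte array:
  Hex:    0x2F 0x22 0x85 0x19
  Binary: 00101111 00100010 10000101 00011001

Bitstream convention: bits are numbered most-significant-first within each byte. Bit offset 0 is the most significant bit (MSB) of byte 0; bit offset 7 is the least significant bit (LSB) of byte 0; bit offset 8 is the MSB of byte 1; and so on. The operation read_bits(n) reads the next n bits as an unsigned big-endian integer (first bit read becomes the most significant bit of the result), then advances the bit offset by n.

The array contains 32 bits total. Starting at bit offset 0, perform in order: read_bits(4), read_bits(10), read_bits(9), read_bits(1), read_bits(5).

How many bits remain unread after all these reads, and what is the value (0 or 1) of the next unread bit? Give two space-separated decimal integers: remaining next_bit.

Answer: 3 0

Derivation:
Read 1: bits[0:4] width=4 -> value=2 (bin 0010); offset now 4 = byte 0 bit 4; 28 bits remain
Read 2: bits[4:14] width=10 -> value=968 (bin 1111001000); offset now 14 = byte 1 bit 6; 18 bits remain
Read 3: bits[14:23] width=9 -> value=322 (bin 101000010); offset now 23 = byte 2 bit 7; 9 bits remain
Read 4: bits[23:24] width=1 -> value=1 (bin 1); offset now 24 = byte 3 bit 0; 8 bits remain
Read 5: bits[24:29] width=5 -> value=3 (bin 00011); offset now 29 = byte 3 bit 5; 3 bits remain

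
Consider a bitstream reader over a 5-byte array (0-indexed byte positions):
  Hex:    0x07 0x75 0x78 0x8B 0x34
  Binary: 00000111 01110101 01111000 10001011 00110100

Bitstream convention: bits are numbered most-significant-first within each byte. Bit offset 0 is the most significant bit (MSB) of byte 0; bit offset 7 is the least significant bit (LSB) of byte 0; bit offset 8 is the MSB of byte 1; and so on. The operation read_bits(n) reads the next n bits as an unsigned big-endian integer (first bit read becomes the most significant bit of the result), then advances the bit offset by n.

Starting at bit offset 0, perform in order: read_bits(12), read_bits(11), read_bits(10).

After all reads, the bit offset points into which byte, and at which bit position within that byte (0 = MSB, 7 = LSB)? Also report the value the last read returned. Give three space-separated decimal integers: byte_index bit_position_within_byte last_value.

Read 1: bits[0:12] width=12 -> value=119 (bin 000001110111); offset now 12 = byte 1 bit 4; 28 bits remain
Read 2: bits[12:23] width=11 -> value=700 (bin 01010111100); offset now 23 = byte 2 bit 7; 17 bits remain
Read 3: bits[23:33] width=10 -> value=278 (bin 0100010110); offset now 33 = byte 4 bit 1; 7 bits remain

Answer: 4 1 278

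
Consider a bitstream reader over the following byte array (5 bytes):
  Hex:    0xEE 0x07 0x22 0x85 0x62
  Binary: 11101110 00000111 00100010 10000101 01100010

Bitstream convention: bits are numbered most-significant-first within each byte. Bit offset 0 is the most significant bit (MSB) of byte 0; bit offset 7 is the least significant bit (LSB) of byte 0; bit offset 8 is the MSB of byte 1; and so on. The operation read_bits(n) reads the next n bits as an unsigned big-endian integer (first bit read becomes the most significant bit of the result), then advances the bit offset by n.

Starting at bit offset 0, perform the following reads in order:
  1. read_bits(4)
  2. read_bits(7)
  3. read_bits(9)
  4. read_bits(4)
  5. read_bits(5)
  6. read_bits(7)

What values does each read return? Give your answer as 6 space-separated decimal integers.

Answer: 14 112 114 2 16 86

Derivation:
Read 1: bits[0:4] width=4 -> value=14 (bin 1110); offset now 4 = byte 0 bit 4; 36 bits remain
Read 2: bits[4:11] width=7 -> value=112 (bin 1110000); offset now 11 = byte 1 bit 3; 29 bits remain
Read 3: bits[11:20] width=9 -> value=114 (bin 001110010); offset now 20 = byte 2 bit 4; 20 bits remain
Read 4: bits[20:24] width=4 -> value=2 (bin 0010); offset now 24 = byte 3 bit 0; 16 bits remain
Read 5: bits[24:29] width=5 -> value=16 (bin 10000); offset now 29 = byte 3 bit 5; 11 bits remain
Read 6: bits[29:36] width=7 -> value=86 (bin 1010110); offset now 36 = byte 4 bit 4; 4 bits remain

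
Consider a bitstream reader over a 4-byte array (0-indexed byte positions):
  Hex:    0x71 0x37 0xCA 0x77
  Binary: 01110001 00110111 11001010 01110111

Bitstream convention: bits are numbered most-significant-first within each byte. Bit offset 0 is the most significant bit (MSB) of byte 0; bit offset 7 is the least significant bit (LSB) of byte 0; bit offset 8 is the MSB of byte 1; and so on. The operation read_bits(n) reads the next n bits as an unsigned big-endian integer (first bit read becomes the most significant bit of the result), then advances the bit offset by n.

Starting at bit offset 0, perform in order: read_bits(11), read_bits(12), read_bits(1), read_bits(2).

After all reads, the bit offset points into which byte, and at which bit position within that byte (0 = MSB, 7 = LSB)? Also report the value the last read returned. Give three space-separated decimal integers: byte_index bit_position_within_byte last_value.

Read 1: bits[0:11] width=11 -> value=905 (bin 01110001001); offset now 11 = byte 1 bit 3; 21 bits remain
Read 2: bits[11:23] width=12 -> value=3045 (bin 101111100101); offset now 23 = byte 2 bit 7; 9 bits remain
Read 3: bits[23:24] width=1 -> value=0 (bin 0); offset now 24 = byte 3 bit 0; 8 bits remain
Read 4: bits[24:26] width=2 -> value=1 (bin 01); offset now 26 = byte 3 bit 2; 6 bits remain

Answer: 3 2 1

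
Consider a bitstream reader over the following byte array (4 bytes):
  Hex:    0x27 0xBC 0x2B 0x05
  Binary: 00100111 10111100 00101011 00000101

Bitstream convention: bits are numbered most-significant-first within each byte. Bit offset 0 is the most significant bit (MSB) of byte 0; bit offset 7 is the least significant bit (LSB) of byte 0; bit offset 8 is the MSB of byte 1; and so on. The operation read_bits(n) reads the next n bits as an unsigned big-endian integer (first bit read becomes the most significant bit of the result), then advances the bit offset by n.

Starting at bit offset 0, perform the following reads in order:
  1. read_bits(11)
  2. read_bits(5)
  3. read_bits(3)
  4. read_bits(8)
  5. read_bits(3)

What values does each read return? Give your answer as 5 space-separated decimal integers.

Read 1: bits[0:11] width=11 -> value=317 (bin 00100111101); offset now 11 = byte 1 bit 3; 21 bits remain
Read 2: bits[11:16] width=5 -> value=28 (bin 11100); offset now 16 = byte 2 bit 0; 16 bits remain
Read 3: bits[16:19] width=3 -> value=1 (bin 001); offset now 19 = byte 2 bit 3; 13 bits remain
Read 4: bits[19:27] width=8 -> value=88 (bin 01011000); offset now 27 = byte 3 bit 3; 5 bits remain
Read 5: bits[27:30] width=3 -> value=1 (bin 001); offset now 30 = byte 3 bit 6; 2 bits remain

Answer: 317 28 1 88 1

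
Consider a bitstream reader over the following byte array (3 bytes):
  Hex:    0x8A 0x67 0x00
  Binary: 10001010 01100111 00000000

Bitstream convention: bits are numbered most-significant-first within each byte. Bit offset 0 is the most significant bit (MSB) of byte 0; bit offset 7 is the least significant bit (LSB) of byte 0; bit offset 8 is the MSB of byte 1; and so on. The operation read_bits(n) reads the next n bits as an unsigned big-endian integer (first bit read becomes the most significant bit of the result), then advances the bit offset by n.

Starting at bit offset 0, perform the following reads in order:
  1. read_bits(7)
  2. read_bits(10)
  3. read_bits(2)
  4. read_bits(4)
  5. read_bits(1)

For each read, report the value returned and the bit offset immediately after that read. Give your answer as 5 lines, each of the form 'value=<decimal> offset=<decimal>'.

Read 1: bits[0:7] width=7 -> value=69 (bin 1000101); offset now 7 = byte 0 bit 7; 17 bits remain
Read 2: bits[7:17] width=10 -> value=206 (bin 0011001110); offset now 17 = byte 2 bit 1; 7 bits remain
Read 3: bits[17:19] width=2 -> value=0 (bin 00); offset now 19 = byte 2 bit 3; 5 bits remain
Read 4: bits[19:23] width=4 -> value=0 (bin 0000); offset now 23 = byte 2 bit 7; 1 bits remain
Read 5: bits[23:24] width=1 -> value=0 (bin 0); offset now 24 = byte 3 bit 0; 0 bits remain

Answer: value=69 offset=7
value=206 offset=17
value=0 offset=19
value=0 offset=23
value=0 offset=24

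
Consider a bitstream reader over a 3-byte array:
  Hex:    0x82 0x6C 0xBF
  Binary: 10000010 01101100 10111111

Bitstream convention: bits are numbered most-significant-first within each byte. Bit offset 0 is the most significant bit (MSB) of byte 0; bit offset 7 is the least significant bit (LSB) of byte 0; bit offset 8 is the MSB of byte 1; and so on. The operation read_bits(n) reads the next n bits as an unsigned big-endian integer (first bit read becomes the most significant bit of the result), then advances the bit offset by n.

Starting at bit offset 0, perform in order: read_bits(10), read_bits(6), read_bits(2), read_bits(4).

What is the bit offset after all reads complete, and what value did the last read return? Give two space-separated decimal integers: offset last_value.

Read 1: bits[0:10] width=10 -> value=521 (bin 1000001001); offset now 10 = byte 1 bit 2; 14 bits remain
Read 2: bits[10:16] width=6 -> value=44 (bin 101100); offset now 16 = byte 2 bit 0; 8 bits remain
Read 3: bits[16:18] width=2 -> value=2 (bin 10); offset now 18 = byte 2 bit 2; 6 bits remain
Read 4: bits[18:22] width=4 -> value=15 (bin 1111); offset now 22 = byte 2 bit 6; 2 bits remain

Answer: 22 15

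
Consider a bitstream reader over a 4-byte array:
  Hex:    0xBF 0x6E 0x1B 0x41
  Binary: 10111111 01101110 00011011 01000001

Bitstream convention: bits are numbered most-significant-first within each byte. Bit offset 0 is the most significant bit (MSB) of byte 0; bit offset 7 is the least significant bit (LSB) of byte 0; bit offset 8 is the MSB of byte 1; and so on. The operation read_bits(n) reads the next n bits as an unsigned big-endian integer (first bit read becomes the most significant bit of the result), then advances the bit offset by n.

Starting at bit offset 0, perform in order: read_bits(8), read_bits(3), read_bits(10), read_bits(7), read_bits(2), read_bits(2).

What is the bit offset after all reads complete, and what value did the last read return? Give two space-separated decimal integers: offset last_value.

Answer: 32 1

Derivation:
Read 1: bits[0:8] width=8 -> value=191 (bin 10111111); offset now 8 = byte 1 bit 0; 24 bits remain
Read 2: bits[8:11] width=3 -> value=3 (bin 011); offset now 11 = byte 1 bit 3; 21 bits remain
Read 3: bits[11:21] width=10 -> value=451 (bin 0111000011); offset now 21 = byte 2 bit 5; 11 bits remain
Read 4: bits[21:28] width=7 -> value=52 (bin 0110100); offset now 28 = byte 3 bit 4; 4 bits remain
Read 5: bits[28:30] width=2 -> value=0 (bin 00); offset now 30 = byte 3 bit 6; 2 bits remain
Read 6: bits[30:32] width=2 -> value=1 (bin 01); offset now 32 = byte 4 bit 0; 0 bits remain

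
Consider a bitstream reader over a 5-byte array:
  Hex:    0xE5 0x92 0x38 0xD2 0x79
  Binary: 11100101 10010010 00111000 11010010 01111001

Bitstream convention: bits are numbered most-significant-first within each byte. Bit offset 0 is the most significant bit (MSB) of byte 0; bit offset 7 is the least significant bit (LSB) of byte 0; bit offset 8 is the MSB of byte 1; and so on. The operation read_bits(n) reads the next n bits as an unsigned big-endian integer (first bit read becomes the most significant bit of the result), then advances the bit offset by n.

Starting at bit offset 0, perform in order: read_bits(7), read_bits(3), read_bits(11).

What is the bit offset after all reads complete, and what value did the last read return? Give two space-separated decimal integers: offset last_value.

Read 1: bits[0:7] width=7 -> value=114 (bin 1110010); offset now 7 = byte 0 bit 7; 33 bits remain
Read 2: bits[7:10] width=3 -> value=6 (bin 110); offset now 10 = byte 1 bit 2; 30 bits remain
Read 3: bits[10:21] width=11 -> value=583 (bin 01001000111); offset now 21 = byte 2 bit 5; 19 bits remain

Answer: 21 583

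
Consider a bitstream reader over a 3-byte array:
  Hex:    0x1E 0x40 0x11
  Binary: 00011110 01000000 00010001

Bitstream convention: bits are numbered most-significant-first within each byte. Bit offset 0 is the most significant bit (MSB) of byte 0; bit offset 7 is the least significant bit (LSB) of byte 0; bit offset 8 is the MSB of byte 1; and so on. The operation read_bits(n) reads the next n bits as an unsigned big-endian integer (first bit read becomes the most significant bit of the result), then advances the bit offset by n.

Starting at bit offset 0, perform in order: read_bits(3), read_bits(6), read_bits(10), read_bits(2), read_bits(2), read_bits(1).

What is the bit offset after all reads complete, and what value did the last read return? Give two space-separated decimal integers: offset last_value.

Read 1: bits[0:3] width=3 -> value=0 (bin 000); offset now 3 = byte 0 bit 3; 21 bits remain
Read 2: bits[3:9] width=6 -> value=60 (bin 111100); offset now 9 = byte 1 bit 1; 15 bits remain
Read 3: bits[9:19] width=10 -> value=512 (bin 1000000000); offset now 19 = byte 2 bit 3; 5 bits remain
Read 4: bits[19:21] width=2 -> value=2 (bin 10); offset now 21 = byte 2 bit 5; 3 bits remain
Read 5: bits[21:23] width=2 -> value=0 (bin 00); offset now 23 = byte 2 bit 7; 1 bits remain
Read 6: bits[23:24] width=1 -> value=1 (bin 1); offset now 24 = byte 3 bit 0; 0 bits remain

Answer: 24 1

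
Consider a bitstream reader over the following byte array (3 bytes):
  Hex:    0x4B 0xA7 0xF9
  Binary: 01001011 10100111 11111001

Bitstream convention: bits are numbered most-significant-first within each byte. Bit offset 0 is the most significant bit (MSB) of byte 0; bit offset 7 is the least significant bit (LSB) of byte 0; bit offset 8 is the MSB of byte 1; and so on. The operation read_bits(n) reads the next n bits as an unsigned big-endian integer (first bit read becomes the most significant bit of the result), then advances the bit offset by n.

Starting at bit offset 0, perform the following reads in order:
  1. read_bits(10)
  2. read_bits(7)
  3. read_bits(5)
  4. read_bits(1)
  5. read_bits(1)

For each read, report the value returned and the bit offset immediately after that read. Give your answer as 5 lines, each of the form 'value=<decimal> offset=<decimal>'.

Answer: value=302 offset=10
value=79 offset=17
value=30 offset=22
value=0 offset=23
value=1 offset=24

Derivation:
Read 1: bits[0:10] width=10 -> value=302 (bin 0100101110); offset now 10 = byte 1 bit 2; 14 bits remain
Read 2: bits[10:17] width=7 -> value=79 (bin 1001111); offset now 17 = byte 2 bit 1; 7 bits remain
Read 3: bits[17:22] width=5 -> value=30 (bin 11110); offset now 22 = byte 2 bit 6; 2 bits remain
Read 4: bits[22:23] width=1 -> value=0 (bin 0); offset now 23 = byte 2 bit 7; 1 bits remain
Read 5: bits[23:24] width=1 -> value=1 (bin 1); offset now 24 = byte 3 bit 0; 0 bits remain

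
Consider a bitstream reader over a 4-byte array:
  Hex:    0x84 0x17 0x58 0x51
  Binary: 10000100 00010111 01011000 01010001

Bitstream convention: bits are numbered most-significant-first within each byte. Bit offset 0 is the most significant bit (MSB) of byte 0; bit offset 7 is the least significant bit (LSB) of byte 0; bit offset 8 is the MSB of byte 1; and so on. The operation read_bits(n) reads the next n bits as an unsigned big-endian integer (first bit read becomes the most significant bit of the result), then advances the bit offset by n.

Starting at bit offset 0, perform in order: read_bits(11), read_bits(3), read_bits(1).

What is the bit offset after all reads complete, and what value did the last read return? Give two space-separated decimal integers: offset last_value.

Answer: 15 1

Derivation:
Read 1: bits[0:11] width=11 -> value=1056 (bin 10000100000); offset now 11 = byte 1 bit 3; 21 bits remain
Read 2: bits[11:14] width=3 -> value=5 (bin 101); offset now 14 = byte 1 bit 6; 18 bits remain
Read 3: bits[14:15] width=1 -> value=1 (bin 1); offset now 15 = byte 1 bit 7; 17 bits remain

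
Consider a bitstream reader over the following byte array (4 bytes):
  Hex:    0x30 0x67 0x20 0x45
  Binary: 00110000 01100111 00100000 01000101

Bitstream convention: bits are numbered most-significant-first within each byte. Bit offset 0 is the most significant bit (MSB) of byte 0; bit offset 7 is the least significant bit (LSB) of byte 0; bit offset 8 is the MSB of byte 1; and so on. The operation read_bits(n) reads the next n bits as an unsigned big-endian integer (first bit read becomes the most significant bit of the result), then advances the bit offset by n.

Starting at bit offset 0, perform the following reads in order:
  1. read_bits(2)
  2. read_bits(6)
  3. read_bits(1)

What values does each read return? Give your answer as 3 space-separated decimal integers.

Answer: 0 48 0

Derivation:
Read 1: bits[0:2] width=2 -> value=0 (bin 00); offset now 2 = byte 0 bit 2; 30 bits remain
Read 2: bits[2:8] width=6 -> value=48 (bin 110000); offset now 8 = byte 1 bit 0; 24 bits remain
Read 3: bits[8:9] width=1 -> value=0 (bin 0); offset now 9 = byte 1 bit 1; 23 bits remain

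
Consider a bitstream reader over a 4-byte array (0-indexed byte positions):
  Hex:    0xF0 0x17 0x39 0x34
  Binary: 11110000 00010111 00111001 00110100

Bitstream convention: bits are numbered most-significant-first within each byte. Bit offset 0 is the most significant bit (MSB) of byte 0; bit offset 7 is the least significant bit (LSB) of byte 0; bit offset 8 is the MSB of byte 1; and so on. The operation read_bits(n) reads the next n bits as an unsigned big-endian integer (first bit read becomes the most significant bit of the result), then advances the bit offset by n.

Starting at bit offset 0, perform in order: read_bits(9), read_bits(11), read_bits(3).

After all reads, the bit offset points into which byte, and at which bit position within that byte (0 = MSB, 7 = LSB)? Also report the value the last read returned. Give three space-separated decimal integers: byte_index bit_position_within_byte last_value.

Read 1: bits[0:9] width=9 -> value=480 (bin 111100000); offset now 9 = byte 1 bit 1; 23 bits remain
Read 2: bits[9:20] width=11 -> value=371 (bin 00101110011); offset now 20 = byte 2 bit 4; 12 bits remain
Read 3: bits[20:23] width=3 -> value=4 (bin 100); offset now 23 = byte 2 bit 7; 9 bits remain

Answer: 2 7 4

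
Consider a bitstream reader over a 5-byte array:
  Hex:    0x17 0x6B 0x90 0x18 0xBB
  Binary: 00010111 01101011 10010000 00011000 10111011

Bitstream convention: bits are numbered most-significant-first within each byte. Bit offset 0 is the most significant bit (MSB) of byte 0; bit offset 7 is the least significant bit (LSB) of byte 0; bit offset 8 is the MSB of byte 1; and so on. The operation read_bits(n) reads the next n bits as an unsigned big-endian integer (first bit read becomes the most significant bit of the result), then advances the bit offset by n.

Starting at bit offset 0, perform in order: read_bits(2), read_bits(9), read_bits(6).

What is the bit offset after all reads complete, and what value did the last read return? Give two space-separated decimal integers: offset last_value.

Read 1: bits[0:2] width=2 -> value=0 (bin 00); offset now 2 = byte 0 bit 2; 38 bits remain
Read 2: bits[2:11] width=9 -> value=187 (bin 010111011); offset now 11 = byte 1 bit 3; 29 bits remain
Read 3: bits[11:17] width=6 -> value=23 (bin 010111); offset now 17 = byte 2 bit 1; 23 bits remain

Answer: 17 23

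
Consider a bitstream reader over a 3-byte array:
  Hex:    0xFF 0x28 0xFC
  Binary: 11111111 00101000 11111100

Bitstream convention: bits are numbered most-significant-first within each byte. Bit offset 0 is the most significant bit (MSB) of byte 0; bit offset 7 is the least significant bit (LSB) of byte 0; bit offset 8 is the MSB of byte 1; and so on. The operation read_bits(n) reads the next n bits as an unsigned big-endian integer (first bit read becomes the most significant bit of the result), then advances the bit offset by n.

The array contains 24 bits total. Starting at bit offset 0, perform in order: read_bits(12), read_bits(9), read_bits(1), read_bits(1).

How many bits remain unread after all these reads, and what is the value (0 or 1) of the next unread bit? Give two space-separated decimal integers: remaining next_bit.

Read 1: bits[0:12] width=12 -> value=4082 (bin 111111110010); offset now 12 = byte 1 bit 4; 12 bits remain
Read 2: bits[12:21] width=9 -> value=287 (bin 100011111); offset now 21 = byte 2 bit 5; 3 bits remain
Read 3: bits[21:22] width=1 -> value=1 (bin 1); offset now 22 = byte 2 bit 6; 2 bits remain
Read 4: bits[22:23] width=1 -> value=0 (bin 0); offset now 23 = byte 2 bit 7; 1 bits remain

Answer: 1 0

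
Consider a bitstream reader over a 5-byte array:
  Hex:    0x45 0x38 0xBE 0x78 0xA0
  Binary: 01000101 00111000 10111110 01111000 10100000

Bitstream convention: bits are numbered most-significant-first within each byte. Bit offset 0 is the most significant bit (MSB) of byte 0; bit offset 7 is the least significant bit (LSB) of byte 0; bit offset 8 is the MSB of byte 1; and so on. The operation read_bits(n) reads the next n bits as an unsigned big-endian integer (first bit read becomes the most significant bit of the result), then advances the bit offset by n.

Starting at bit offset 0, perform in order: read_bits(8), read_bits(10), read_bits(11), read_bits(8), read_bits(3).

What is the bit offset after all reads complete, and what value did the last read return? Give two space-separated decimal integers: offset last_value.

Read 1: bits[0:8] width=8 -> value=69 (bin 01000101); offset now 8 = byte 1 bit 0; 32 bits remain
Read 2: bits[8:18] width=10 -> value=226 (bin 0011100010); offset now 18 = byte 2 bit 2; 22 bits remain
Read 3: bits[18:29] width=11 -> value=1999 (bin 11111001111); offset now 29 = byte 3 bit 5; 11 bits remain
Read 4: bits[29:37] width=8 -> value=20 (bin 00010100); offset now 37 = byte 4 bit 5; 3 bits remain
Read 5: bits[37:40] width=3 -> value=0 (bin 000); offset now 40 = byte 5 bit 0; 0 bits remain

Answer: 40 0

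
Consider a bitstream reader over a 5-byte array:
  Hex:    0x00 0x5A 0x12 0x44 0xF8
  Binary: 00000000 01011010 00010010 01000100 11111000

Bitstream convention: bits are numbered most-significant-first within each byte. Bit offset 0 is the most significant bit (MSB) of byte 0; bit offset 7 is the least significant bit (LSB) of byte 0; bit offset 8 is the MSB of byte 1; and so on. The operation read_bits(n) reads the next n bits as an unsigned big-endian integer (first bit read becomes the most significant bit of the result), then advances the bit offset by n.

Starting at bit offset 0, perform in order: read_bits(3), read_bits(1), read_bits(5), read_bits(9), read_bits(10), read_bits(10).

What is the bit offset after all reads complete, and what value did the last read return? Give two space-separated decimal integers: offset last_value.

Answer: 38 318

Derivation:
Read 1: bits[0:3] width=3 -> value=0 (bin 000); offset now 3 = byte 0 bit 3; 37 bits remain
Read 2: bits[3:4] width=1 -> value=0 (bin 0); offset now 4 = byte 0 bit 4; 36 bits remain
Read 3: bits[4:9] width=5 -> value=0 (bin 00000); offset now 9 = byte 1 bit 1; 31 bits remain
Read 4: bits[9:18] width=9 -> value=360 (bin 101101000); offset now 18 = byte 2 bit 2; 22 bits remain
Read 5: bits[18:28] width=10 -> value=292 (bin 0100100100); offset now 28 = byte 3 bit 4; 12 bits remain
Read 6: bits[28:38] width=10 -> value=318 (bin 0100111110); offset now 38 = byte 4 bit 6; 2 bits remain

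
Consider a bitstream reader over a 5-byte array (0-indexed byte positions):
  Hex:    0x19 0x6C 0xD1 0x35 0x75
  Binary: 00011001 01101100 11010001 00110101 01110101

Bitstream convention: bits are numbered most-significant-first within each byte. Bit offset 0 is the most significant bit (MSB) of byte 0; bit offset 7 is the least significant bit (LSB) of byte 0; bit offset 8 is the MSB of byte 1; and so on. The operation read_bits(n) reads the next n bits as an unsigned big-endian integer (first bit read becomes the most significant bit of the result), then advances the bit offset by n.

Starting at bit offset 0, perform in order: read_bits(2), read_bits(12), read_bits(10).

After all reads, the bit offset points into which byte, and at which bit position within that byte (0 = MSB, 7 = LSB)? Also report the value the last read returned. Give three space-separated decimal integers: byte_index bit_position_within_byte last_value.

Answer: 3 0 209

Derivation:
Read 1: bits[0:2] width=2 -> value=0 (bin 00); offset now 2 = byte 0 bit 2; 38 bits remain
Read 2: bits[2:14] width=12 -> value=1627 (bin 011001011011); offset now 14 = byte 1 bit 6; 26 bits remain
Read 3: bits[14:24] width=10 -> value=209 (bin 0011010001); offset now 24 = byte 3 bit 0; 16 bits remain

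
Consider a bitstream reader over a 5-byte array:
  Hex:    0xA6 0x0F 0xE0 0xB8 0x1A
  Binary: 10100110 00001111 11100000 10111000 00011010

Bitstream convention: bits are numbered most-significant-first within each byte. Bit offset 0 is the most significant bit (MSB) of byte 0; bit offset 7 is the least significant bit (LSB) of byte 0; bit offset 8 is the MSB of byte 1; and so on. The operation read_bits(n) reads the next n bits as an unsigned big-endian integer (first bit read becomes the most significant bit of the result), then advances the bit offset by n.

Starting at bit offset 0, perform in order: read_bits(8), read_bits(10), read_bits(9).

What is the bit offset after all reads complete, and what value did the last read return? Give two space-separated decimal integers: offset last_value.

Answer: 27 261

Derivation:
Read 1: bits[0:8] width=8 -> value=166 (bin 10100110); offset now 8 = byte 1 bit 0; 32 bits remain
Read 2: bits[8:18] width=10 -> value=63 (bin 0000111111); offset now 18 = byte 2 bit 2; 22 bits remain
Read 3: bits[18:27] width=9 -> value=261 (bin 100000101); offset now 27 = byte 3 bit 3; 13 bits remain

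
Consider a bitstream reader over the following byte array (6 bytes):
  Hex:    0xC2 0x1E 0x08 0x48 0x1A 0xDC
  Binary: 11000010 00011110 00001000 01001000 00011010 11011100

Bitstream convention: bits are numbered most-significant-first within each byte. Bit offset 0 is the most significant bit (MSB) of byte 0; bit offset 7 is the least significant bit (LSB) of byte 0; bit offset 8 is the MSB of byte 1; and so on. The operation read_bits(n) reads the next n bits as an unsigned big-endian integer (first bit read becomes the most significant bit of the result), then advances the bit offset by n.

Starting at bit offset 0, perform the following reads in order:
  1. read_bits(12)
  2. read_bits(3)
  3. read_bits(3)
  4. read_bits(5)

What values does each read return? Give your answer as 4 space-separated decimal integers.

Read 1: bits[0:12] width=12 -> value=3105 (bin 110000100001); offset now 12 = byte 1 bit 4; 36 bits remain
Read 2: bits[12:15] width=3 -> value=7 (bin 111); offset now 15 = byte 1 bit 7; 33 bits remain
Read 3: bits[15:18] width=3 -> value=0 (bin 000); offset now 18 = byte 2 bit 2; 30 bits remain
Read 4: bits[18:23] width=5 -> value=4 (bin 00100); offset now 23 = byte 2 bit 7; 25 bits remain

Answer: 3105 7 0 4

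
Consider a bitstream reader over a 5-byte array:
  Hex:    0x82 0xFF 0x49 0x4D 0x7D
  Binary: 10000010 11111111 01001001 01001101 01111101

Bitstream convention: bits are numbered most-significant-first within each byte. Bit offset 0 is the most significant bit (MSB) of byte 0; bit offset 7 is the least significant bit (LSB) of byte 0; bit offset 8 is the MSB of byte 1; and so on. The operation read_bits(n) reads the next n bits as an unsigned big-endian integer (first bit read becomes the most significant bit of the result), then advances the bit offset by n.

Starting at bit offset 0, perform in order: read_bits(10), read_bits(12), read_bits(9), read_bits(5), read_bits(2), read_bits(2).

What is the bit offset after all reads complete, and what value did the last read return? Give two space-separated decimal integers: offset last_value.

Answer: 40 1

Derivation:
Read 1: bits[0:10] width=10 -> value=523 (bin 1000001011); offset now 10 = byte 1 bit 2; 30 bits remain
Read 2: bits[10:22] width=12 -> value=4050 (bin 111111010010); offset now 22 = byte 2 bit 6; 18 bits remain
Read 3: bits[22:31] width=9 -> value=166 (bin 010100110); offset now 31 = byte 3 bit 7; 9 bits remain
Read 4: bits[31:36] width=5 -> value=23 (bin 10111); offset now 36 = byte 4 bit 4; 4 bits remain
Read 5: bits[36:38] width=2 -> value=3 (bin 11); offset now 38 = byte 4 bit 6; 2 bits remain
Read 6: bits[38:40] width=2 -> value=1 (bin 01); offset now 40 = byte 5 bit 0; 0 bits remain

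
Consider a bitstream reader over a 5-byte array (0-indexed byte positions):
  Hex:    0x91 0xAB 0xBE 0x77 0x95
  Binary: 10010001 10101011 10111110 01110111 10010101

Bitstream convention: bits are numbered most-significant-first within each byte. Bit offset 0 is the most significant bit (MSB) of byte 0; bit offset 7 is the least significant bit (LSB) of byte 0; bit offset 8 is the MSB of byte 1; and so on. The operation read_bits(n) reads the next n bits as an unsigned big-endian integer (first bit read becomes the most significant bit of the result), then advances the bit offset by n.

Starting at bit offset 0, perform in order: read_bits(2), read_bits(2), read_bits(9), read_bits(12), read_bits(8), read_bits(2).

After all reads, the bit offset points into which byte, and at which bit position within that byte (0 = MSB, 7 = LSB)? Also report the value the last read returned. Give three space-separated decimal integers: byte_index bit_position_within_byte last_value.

Read 1: bits[0:2] width=2 -> value=2 (bin 10); offset now 2 = byte 0 bit 2; 38 bits remain
Read 2: bits[2:4] width=2 -> value=1 (bin 01); offset now 4 = byte 0 bit 4; 36 bits remain
Read 3: bits[4:13] width=9 -> value=53 (bin 000110101); offset now 13 = byte 1 bit 5; 27 bits remain
Read 4: bits[13:25] width=12 -> value=1916 (bin 011101111100); offset now 25 = byte 3 bit 1; 15 bits remain
Read 5: bits[25:33] width=8 -> value=239 (bin 11101111); offset now 33 = byte 4 bit 1; 7 bits remain
Read 6: bits[33:35] width=2 -> value=0 (bin 00); offset now 35 = byte 4 bit 3; 5 bits remain

Answer: 4 3 0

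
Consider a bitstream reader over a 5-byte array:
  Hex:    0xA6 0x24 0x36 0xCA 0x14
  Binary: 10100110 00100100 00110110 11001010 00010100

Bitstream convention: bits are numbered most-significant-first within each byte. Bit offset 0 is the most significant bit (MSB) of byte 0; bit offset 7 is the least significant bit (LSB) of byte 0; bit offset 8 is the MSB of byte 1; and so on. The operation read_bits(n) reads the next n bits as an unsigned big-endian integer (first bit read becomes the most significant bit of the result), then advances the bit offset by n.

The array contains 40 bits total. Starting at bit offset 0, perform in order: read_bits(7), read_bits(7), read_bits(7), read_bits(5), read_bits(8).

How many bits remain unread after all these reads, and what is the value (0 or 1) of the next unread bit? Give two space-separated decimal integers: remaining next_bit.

Answer: 6 0

Derivation:
Read 1: bits[0:7] width=7 -> value=83 (bin 1010011); offset now 7 = byte 0 bit 7; 33 bits remain
Read 2: bits[7:14] width=7 -> value=9 (bin 0001001); offset now 14 = byte 1 bit 6; 26 bits remain
Read 3: bits[14:21] width=7 -> value=6 (bin 0000110); offset now 21 = byte 2 bit 5; 19 bits remain
Read 4: bits[21:26] width=5 -> value=27 (bin 11011); offset now 26 = byte 3 bit 2; 14 bits remain
Read 5: bits[26:34] width=8 -> value=40 (bin 00101000); offset now 34 = byte 4 bit 2; 6 bits remain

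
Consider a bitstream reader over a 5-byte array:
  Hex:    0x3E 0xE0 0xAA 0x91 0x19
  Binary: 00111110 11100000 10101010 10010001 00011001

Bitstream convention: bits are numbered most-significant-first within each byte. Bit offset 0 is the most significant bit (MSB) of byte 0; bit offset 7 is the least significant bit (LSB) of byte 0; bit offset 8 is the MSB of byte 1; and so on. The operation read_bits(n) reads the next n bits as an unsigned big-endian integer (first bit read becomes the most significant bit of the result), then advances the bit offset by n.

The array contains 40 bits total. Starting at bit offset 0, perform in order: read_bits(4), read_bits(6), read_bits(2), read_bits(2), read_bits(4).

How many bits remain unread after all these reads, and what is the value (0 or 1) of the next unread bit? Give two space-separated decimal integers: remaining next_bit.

Read 1: bits[0:4] width=4 -> value=3 (bin 0011); offset now 4 = byte 0 bit 4; 36 bits remain
Read 2: bits[4:10] width=6 -> value=59 (bin 111011); offset now 10 = byte 1 bit 2; 30 bits remain
Read 3: bits[10:12] width=2 -> value=2 (bin 10); offset now 12 = byte 1 bit 4; 28 bits remain
Read 4: bits[12:14] width=2 -> value=0 (bin 00); offset now 14 = byte 1 bit 6; 26 bits remain
Read 5: bits[14:18] width=4 -> value=2 (bin 0010); offset now 18 = byte 2 bit 2; 22 bits remain

Answer: 22 1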